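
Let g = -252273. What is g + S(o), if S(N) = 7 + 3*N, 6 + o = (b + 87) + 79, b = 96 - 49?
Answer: -251645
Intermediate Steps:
b = 47
o = 207 (o = -6 + ((47 + 87) + 79) = -6 + (134 + 79) = -6 + 213 = 207)
g + S(o) = -252273 + (7 + 3*207) = -252273 + (7 + 621) = -252273 + 628 = -251645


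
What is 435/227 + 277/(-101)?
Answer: -18944/22927 ≈ -0.82627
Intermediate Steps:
435/227 + 277/(-101) = 435*(1/227) + 277*(-1/101) = 435/227 - 277/101 = -18944/22927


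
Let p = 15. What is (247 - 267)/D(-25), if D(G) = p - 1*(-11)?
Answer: -10/13 ≈ -0.76923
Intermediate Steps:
D(G) = 26 (D(G) = 15 - 1*(-11) = 15 + 11 = 26)
(247 - 267)/D(-25) = (247 - 267)/26 = -20*1/26 = -10/13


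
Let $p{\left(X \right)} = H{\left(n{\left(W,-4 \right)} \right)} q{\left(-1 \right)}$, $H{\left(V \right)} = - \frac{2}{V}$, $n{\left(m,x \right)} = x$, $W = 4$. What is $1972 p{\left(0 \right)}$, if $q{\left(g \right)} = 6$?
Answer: $5916$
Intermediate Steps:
$p{\left(X \right)} = 3$ ($p{\left(X \right)} = - \frac{2}{-4} \cdot 6 = \left(-2\right) \left(- \frac{1}{4}\right) 6 = \frac{1}{2} \cdot 6 = 3$)
$1972 p{\left(0 \right)} = 1972 \cdot 3 = 5916$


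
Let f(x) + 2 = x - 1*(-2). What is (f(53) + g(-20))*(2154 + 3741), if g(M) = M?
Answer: 194535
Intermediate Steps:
f(x) = x (f(x) = -2 + (x - 1*(-2)) = -2 + (x + 2) = -2 + (2 + x) = x)
(f(53) + g(-20))*(2154 + 3741) = (53 - 20)*(2154 + 3741) = 33*5895 = 194535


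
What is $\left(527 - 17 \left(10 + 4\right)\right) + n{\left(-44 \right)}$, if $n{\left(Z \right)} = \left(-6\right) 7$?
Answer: $247$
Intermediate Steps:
$n{\left(Z \right)} = -42$
$\left(527 - 17 \left(10 + 4\right)\right) + n{\left(-44 \right)} = \left(527 - 17 \left(10 + 4\right)\right) - 42 = \left(527 - 238\right) - 42 = 289 - 42 = 247$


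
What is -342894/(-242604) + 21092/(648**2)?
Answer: 1035413651/707433264 ≈ 1.4636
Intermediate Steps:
-342894/(-242604) + 21092/(648**2) = -342894*(-1/242604) + 21092/419904 = 57149/40434 + 21092*(1/419904) = 57149/40434 + 5273/104976 = 1035413651/707433264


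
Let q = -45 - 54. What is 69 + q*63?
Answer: -6168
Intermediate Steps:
q = -99
69 + q*63 = 69 - 99*63 = 69 - 6237 = -6168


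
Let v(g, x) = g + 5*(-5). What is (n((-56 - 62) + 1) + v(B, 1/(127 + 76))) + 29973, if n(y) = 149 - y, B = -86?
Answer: 30128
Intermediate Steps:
v(g, x) = -25 + g (v(g, x) = g - 25 = -25 + g)
(n((-56 - 62) + 1) + v(B, 1/(127 + 76))) + 29973 = ((149 - ((-56 - 62) + 1)) + (-25 - 86)) + 29973 = ((149 - (-118 + 1)) - 111) + 29973 = ((149 - 1*(-117)) - 111) + 29973 = ((149 + 117) - 111) + 29973 = (266 - 111) + 29973 = 155 + 29973 = 30128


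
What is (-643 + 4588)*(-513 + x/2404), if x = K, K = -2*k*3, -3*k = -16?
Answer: -1216326345/601 ≈ -2.0238e+6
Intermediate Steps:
k = 16/3 (k = -1/3*(-16) = 16/3 ≈ 5.3333)
K = -32 (K = -2*16/3*3 = -32/3*3 = -32)
x = -32
(-643 + 4588)*(-513 + x/2404) = (-643 + 4588)*(-513 - 32/2404) = 3945*(-513 - 32*1/2404) = 3945*(-513 - 8/601) = 3945*(-308321/601) = -1216326345/601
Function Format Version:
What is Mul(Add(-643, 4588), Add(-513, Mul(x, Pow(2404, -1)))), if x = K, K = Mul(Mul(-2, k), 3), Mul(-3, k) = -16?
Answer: Rational(-1216326345, 601) ≈ -2.0238e+6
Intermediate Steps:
k = Rational(16, 3) (k = Mul(Rational(-1, 3), -16) = Rational(16, 3) ≈ 5.3333)
K = -32 (K = Mul(Mul(-2, Rational(16, 3)), 3) = Mul(Rational(-32, 3), 3) = -32)
x = -32
Mul(Add(-643, 4588), Add(-513, Mul(x, Pow(2404, -1)))) = Mul(Add(-643, 4588), Add(-513, Mul(-32, Pow(2404, -1)))) = Mul(3945, Add(-513, Mul(-32, Rational(1, 2404)))) = Mul(3945, Add(-513, Rational(-8, 601))) = Mul(3945, Rational(-308321, 601)) = Rational(-1216326345, 601)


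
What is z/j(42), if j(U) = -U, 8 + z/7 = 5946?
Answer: -2969/3 ≈ -989.67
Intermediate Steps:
z = 41566 (z = -56 + 7*5946 = -56 + 41622 = 41566)
z/j(42) = 41566/((-1*42)) = 41566/(-42) = 41566*(-1/42) = -2969/3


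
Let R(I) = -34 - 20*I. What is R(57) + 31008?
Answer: 29834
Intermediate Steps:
R(I) = -34 - 20*I
R(57) + 31008 = (-34 - 20*57) + 31008 = (-34 - 1140) + 31008 = -1174 + 31008 = 29834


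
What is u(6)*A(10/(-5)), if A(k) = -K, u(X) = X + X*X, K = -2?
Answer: 84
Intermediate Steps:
u(X) = X + X²
A(k) = 2 (A(k) = -1*(-2) = 2)
u(6)*A(10/(-5)) = (6*(1 + 6))*2 = (6*7)*2 = 42*2 = 84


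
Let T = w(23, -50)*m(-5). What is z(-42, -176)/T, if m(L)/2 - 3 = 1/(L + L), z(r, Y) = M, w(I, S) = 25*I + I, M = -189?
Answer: -945/17342 ≈ -0.054492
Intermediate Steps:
w(I, S) = 26*I
z(r, Y) = -189
m(L) = 6 + 1/L (m(L) = 6 + 2/(L + L) = 6 + 2/((2*L)) = 6 + 2*(1/(2*L)) = 6 + 1/L)
T = 17342/5 (T = (26*23)*(6 + 1/(-5)) = 598*(6 - ⅕) = 598*(29/5) = 17342/5 ≈ 3468.4)
z(-42, -176)/T = -189/17342/5 = -189*5/17342 = -945/17342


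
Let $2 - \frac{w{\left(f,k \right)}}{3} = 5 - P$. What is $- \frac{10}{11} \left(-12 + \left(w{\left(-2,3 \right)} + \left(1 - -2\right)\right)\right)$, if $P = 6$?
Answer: $0$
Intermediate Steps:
$w{\left(f,k \right)} = 9$ ($w{\left(f,k \right)} = 6 - 3 \left(5 - 6\right) = 6 - -3 = 6 + 3 = 9$)
$- \frac{10}{11} \left(-12 + \left(w{\left(-2,3 \right)} + \left(1 - -2\right)\right)\right) = - \frac{10}{11} \left(-12 + \left(9 + \left(1 - -2\right)\right)\right) = \left(-10\right) \frac{1}{11} \left(-12 + \left(9 + \left(1 + 2\right)\right)\right) = - \frac{10 \left(-12 + \left(9 + 3\right)\right)}{11} = - \frac{10 \left(-12 + 12\right)}{11} = \left(- \frac{10}{11}\right) 0 = 0$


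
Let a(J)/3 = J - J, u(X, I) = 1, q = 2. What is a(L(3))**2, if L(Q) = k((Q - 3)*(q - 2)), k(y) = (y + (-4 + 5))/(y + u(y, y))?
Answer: 0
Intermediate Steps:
k(y) = 1 (k(y) = (y + (-4 + 5))/(y + 1) = (y + 1)/(1 + y) = (1 + y)/(1 + y) = 1)
L(Q) = 1
a(J) = 0 (a(J) = 3*(J - J) = 3*0 = 0)
a(L(3))**2 = 0**2 = 0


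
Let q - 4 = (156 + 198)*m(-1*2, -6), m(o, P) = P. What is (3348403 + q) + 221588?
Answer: 3567871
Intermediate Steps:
q = -2120 (q = 4 + (156 + 198)*(-6) = 4 + 354*(-6) = 4 - 2124 = -2120)
(3348403 + q) + 221588 = (3348403 - 2120) + 221588 = 3346283 + 221588 = 3567871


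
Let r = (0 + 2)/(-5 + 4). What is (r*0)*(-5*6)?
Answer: 0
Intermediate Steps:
r = -2 (r = 2/(-1) = 2*(-1) = -2)
(r*0)*(-5*6) = (-2*0)*(-5*6) = 0*(-30) = 0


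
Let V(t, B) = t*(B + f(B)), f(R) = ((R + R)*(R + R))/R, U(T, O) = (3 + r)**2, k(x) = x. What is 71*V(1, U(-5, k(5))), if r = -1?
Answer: 1420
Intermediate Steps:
U(T, O) = 4 (U(T, O) = (3 - 1)**2 = 2**2 = 4)
f(R) = 4*R (f(R) = ((2*R)*(2*R))/R = (4*R**2)/R = 4*R)
V(t, B) = 5*B*t (V(t, B) = t*(B + 4*B) = t*(5*B) = 5*B*t)
71*V(1, U(-5, k(5))) = 71*(5*4*1) = 71*20 = 1420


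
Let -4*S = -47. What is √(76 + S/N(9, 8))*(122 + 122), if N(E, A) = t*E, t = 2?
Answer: 61*√11038/3 ≈ 2136.3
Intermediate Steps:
S = 47/4 (S = -¼*(-47) = 47/4 ≈ 11.750)
N(E, A) = 2*E
√(76 + S/N(9, 8))*(122 + 122) = √(76 + 47/(4*((2*9))))*(122 + 122) = √(76 + (47/4)/18)*244 = √(76 + (47/4)*(1/18))*244 = √(76 + 47/72)*244 = √(5519/72)*244 = (√11038/12)*244 = 61*√11038/3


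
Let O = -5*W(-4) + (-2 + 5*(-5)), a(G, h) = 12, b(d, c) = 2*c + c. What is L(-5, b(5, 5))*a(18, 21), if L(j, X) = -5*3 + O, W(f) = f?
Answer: -264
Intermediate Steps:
b(d, c) = 3*c
O = -7 (O = -5*(-4) + (-2 + 5*(-5)) = 20 + (-2 - 25) = 20 - 27 = -7)
L(j, X) = -22 (L(j, X) = -5*3 - 7 = -15 - 7 = -22)
L(-5, b(5, 5))*a(18, 21) = -22*12 = -264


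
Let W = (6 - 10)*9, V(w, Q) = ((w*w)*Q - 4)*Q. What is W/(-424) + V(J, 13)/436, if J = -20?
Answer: 1791003/11554 ≈ 155.01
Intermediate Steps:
V(w, Q) = Q*(-4 + Q*w²) (V(w, Q) = (w²*Q - 4)*Q = (Q*w² - 4)*Q = (-4 + Q*w²)*Q = Q*(-4 + Q*w²))
W = -36 (W = -4*9 = -36)
W/(-424) + V(J, 13)/436 = -36/(-424) + (13*(-4 + 13*(-20)²))/436 = -36*(-1/424) + (13*(-4 + 13*400))*(1/436) = 9/106 + (13*(-4 + 5200))*(1/436) = 9/106 + (13*5196)*(1/436) = 9/106 + 67548*(1/436) = 9/106 + 16887/109 = 1791003/11554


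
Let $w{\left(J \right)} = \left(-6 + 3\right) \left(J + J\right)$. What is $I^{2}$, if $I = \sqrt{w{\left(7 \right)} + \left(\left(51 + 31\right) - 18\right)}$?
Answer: $22$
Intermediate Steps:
$w{\left(J \right)} = - 6 J$ ($w{\left(J \right)} = - 3 \cdot 2 J = - 6 J$)
$I = \sqrt{22}$ ($I = \sqrt{\left(-6\right) 7 + \left(\left(51 + 31\right) - 18\right)} = \sqrt{-42 + \left(82 - 18\right)} = \sqrt{-42 + 64} = \sqrt{22} \approx 4.6904$)
$I^{2} = \left(\sqrt{22}\right)^{2} = 22$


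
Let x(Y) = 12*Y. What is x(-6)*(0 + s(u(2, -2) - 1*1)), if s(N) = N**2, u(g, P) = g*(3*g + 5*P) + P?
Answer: -8712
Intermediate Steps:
u(g, P) = P + g*(3*g + 5*P)
x(-6)*(0 + s(u(2, -2) - 1*1)) = (12*(-6))*(0 + ((-2 + 3*2**2 + 5*(-2)*2) - 1*1)**2) = -72*(0 + ((-2 + 3*4 - 20) - 1)**2) = -72*(0 + ((-2 + 12 - 20) - 1)**2) = -72*(0 + (-10 - 1)**2) = -72*(0 + (-11)**2) = -72*(0 + 121) = -72*121 = -8712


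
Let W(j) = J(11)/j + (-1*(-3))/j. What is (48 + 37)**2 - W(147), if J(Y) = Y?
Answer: 151723/21 ≈ 7224.9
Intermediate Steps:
W(j) = 14/j (W(j) = 11/j + (-1*(-3))/j = 11/j + 3/j = 14/j)
(48 + 37)**2 - W(147) = (48 + 37)**2 - 14/147 = 85**2 - 14/147 = 7225 - 1*2/21 = 7225 - 2/21 = 151723/21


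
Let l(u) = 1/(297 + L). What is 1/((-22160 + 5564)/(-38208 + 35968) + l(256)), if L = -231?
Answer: 18480/137197 ≈ 0.13470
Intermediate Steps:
l(u) = 1/66 (l(u) = 1/(297 - 231) = 1/66)
1/((-22160 + 5564)/(-38208 + 35968) + l(256)) = 1/((-22160 + 5564)/(-38208 + 35968) + 1/66) = 1/(-16596/(-2240) + 1/66) = 1/(-16596*(-1/2240) + 1/66) = 1/(4149/560 + 1/66) = 1/(137197/18480) = 18480/137197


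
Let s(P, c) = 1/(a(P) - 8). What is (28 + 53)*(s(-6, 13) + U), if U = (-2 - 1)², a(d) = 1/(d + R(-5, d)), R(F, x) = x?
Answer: 69741/97 ≈ 718.98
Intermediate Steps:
a(d) = 1/(2*d) (a(d) = 1/(d + d) = 1/(2*d))
U = 9 (U = (-3)² = 9)
s(P, c) = 1/(-8 + 1/(2*P)) (s(P, c) = 1/(1/(2*P) - 8) = 1/(-8 + 1/(2*P)))
(28 + 53)*(s(-6, 13) + U) = (28 + 53)*(-2*(-6)/(-1 + 16*(-6)) + 9) = 81*(-2*(-6)/(-1 - 96) + 9) = 81*(-2*(-6)/(-97) + 9) = 81*(-2*(-6)*(-1/97) + 9) = 81*(-12/97 + 9) = 81*(861/97) = 69741/97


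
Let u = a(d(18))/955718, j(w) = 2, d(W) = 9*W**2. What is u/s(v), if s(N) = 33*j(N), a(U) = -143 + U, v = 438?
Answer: 2773/63077388 ≈ 4.3962e-5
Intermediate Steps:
s(N) = 66 (s(N) = 33*2 = 66)
u = 2773/955718 (u = (-143 + 9*18**2)/955718 = (-143 + 9*324)*(1/955718) = (-143 + 2916)*(1/955718) = 2773*(1/955718) = 2773/955718 ≈ 0.0029015)
u/s(v) = (2773/955718)/66 = (2773/955718)*(1/66) = 2773/63077388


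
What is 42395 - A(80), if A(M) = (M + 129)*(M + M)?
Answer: 8955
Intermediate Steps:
A(M) = 2*M*(129 + M) (A(M) = (129 + M)*(2*M) = 2*M*(129 + M))
42395 - A(80) = 42395 - 2*80*(129 + 80) = 42395 - 2*80*209 = 42395 - 1*33440 = 42395 - 33440 = 8955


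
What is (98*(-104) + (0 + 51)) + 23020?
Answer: 12879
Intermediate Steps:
(98*(-104) + (0 + 51)) + 23020 = (-10192 + 51) + 23020 = -10141 + 23020 = 12879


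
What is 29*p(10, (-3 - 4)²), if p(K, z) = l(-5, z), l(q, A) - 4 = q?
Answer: -29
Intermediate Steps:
l(q, A) = 4 + q
p(K, z) = -1 (p(K, z) = 4 - 5 = -1)
29*p(10, (-3 - 4)²) = 29*(-1) = -29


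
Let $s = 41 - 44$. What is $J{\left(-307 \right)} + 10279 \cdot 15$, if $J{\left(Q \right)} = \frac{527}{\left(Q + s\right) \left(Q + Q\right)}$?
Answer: $\frac{946695917}{6140} \approx 1.5419 \cdot 10^{5}$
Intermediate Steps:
$s = -3$
$J{\left(Q \right)} = \frac{527}{2 Q \left(-3 + Q\right)}$ ($J{\left(Q \right)} = \frac{527}{\left(Q - 3\right) \left(Q + Q\right)} = \frac{527}{\left(-3 + Q\right) 2 Q} = \frac{527}{2 Q \left(-3 + Q\right)}$)
$J{\left(-307 \right)} + 10279 \cdot 15 = \frac{527}{2 \left(-307\right) \left(-3 - 307\right)} + 10279 \cdot 15 = \frac{527}{2} \left(- \frac{1}{307}\right) \frac{1}{-310} + 154185 = \frac{527}{2} \left(- \frac{1}{307}\right) \left(- \frac{1}{310}\right) + 154185 = \frac{17}{6140} + 154185 = \frac{946695917}{6140}$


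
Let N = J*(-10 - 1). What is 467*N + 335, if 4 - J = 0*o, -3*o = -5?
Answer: -20213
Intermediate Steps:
o = 5/3 (o = -⅓*(-5) = 5/3 ≈ 1.6667)
J = 4 (J = 4 - 0*5/3 = 4 - 1*0 = 4 + 0 = 4)
N = -44 (N = 4*(-10 - 1) = 4*(-11) = -44)
467*N + 335 = 467*(-44) + 335 = -20548 + 335 = -20213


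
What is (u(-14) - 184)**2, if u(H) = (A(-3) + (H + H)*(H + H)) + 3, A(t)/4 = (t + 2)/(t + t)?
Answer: 3279721/9 ≈ 3.6441e+5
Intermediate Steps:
A(t) = 2*(2 + t)/t (A(t) = 4*((t + 2)/(t + t)) = 4*((2 + t)/((2*t))) = 4*((2 + t)*(1/(2*t))) = 4*((2 + t)/(2*t)) = 2*(2 + t)/t)
u(H) = 11/3 + 4*H**2 (u(H) = ((2 + 4/(-3)) + (H + H)*(H + H)) + 3 = ((2 + 4*(-1/3)) + (2*H)*(2*H)) + 3 = ((2 - 4/3) + 4*H**2) + 3 = (2/3 + 4*H**2) + 3 = 11/3 + 4*H**2)
(u(-14) - 184)**2 = ((11/3 + 4*(-14)**2) - 184)**2 = ((11/3 + 4*196) - 184)**2 = ((11/3 + 784) - 184)**2 = (2363/3 - 184)**2 = (1811/3)**2 = 3279721/9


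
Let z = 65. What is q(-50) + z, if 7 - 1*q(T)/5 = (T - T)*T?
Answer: 100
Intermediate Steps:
q(T) = 35 (q(T) = 35 - 5*(T - T)*T = 35 - 0*T = 35 - 5*0 = 35 + 0 = 35)
q(-50) + z = 35 + 65 = 100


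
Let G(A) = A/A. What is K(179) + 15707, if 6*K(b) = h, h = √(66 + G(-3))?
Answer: 15707 + √67/6 ≈ 15708.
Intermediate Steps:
G(A) = 1
h = √67 (h = √(66 + 1) = √67 ≈ 8.1853)
K(b) = √67/6
K(179) + 15707 = √67/6 + 15707 = 15707 + √67/6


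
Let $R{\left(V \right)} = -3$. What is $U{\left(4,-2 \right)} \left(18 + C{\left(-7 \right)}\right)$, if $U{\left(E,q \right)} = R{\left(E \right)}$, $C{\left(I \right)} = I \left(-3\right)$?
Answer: $-117$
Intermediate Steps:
$C{\left(I \right)} = - 3 I$
$U{\left(E,q \right)} = -3$
$U{\left(4,-2 \right)} \left(18 + C{\left(-7 \right)}\right) = - 3 \left(18 - -21\right) = - 3 \left(18 + 21\right) = \left(-3\right) 39 = -117$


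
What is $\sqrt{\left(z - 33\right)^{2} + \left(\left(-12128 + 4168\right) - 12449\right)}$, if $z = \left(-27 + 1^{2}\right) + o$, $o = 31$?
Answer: $5 i \sqrt{785} \approx 140.09 i$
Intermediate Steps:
$z = 5$ ($z = \left(-27 + 1^{2}\right) + 31 = \left(-27 + 1\right) + 31 = -26 + 31 = 5$)
$\sqrt{\left(z - 33\right)^{2} + \left(\left(-12128 + 4168\right) - 12449\right)} = \sqrt{\left(5 - 33\right)^{2} + \left(\left(-12128 + 4168\right) - 12449\right)} = \sqrt{\left(-28\right)^{2} - 20409} = \sqrt{784 - 20409} = \sqrt{-19625} = 5 i \sqrt{785}$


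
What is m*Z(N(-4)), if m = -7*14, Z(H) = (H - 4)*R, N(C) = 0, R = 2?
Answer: 784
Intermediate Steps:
Z(H) = -8 + 2*H (Z(H) = (H - 4)*2 = (-4 + H)*2 = -8 + 2*H)
m = -98
m*Z(N(-4)) = -98*(-8 + 2*0) = -98*(-8 + 0) = -98*(-8) = 784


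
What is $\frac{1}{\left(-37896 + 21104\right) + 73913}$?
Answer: $\frac{1}{57121} \approx 1.7507 \cdot 10^{-5}$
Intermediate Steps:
$\frac{1}{\left(-37896 + 21104\right) + 73913} = \frac{1}{-16792 + 73913} = \frac{1}{57121}$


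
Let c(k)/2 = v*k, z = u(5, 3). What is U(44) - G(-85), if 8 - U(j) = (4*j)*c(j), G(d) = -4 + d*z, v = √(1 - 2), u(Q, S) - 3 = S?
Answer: 522 - 15488*I ≈ 522.0 - 15488.0*I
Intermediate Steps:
u(Q, S) = 3 + S
z = 6 (z = 3 + 3 = 6)
v = I (v = √(-1) = I ≈ 1.0*I)
c(k) = 2*I*k (c(k) = 2*(I*k) = 2*I*k)
G(d) = -4 + 6*d (G(d) = -4 + d*6 = -4 + 6*d)
U(j) = 8 - 8*I*j² (U(j) = 8 - 4*j*2*I*j = 8 - 8*I*j²)
U(44) - G(-85) = (8 - 8*I*44²) - (-4 + 6*(-85)) = (8 - 8*I*1936) - (-4 - 510) = (8 - 15488*I) - 1*(-514) = (8 - 15488*I) + 514 = 522 - 15488*I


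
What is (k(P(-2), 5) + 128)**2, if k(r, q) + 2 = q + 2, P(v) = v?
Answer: 17689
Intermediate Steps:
k(r, q) = q (k(r, q) = -2 + (q + 2) = -2 + (2 + q) = q)
(k(P(-2), 5) + 128)**2 = (5 + 128)**2 = 133**2 = 17689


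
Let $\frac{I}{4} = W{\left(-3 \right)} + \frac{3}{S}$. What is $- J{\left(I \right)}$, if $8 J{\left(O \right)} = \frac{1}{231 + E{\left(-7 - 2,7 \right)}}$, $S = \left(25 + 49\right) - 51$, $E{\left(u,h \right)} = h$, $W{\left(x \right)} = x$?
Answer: $- \frac{1}{1904} \approx -0.00052521$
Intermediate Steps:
$S = 23$ ($S = 74 - 51 = 23$)
$I = - \frac{264}{23}$ ($I = 4 \left(-3 + \frac{3}{23}\right) = 4 \left(- \frac{66}{23}\right) = - \frac{264}{23} \approx -11.478$)
$J{\left(O \right)} = \frac{1}{1904}$ ($J{\left(O \right)} = \frac{1}{8 \left(231 + 7\right)} = \frac{1}{8 \cdot 238} = \frac{1}{8} \cdot \frac{1}{238} = \frac{1}{1904}$)
$- J{\left(I \right)} = \left(-1\right) \frac{1}{1904} = - \frac{1}{1904}$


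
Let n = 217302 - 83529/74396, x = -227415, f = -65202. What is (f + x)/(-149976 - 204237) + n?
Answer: 636260120128639/2928003372 ≈ 2.1730e+5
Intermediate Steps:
n = 16166316063/74396 (n = 217302 - 83529*1/74396 = 217302 - 83529/74396 = 16166316063/74396 ≈ 2.1730e+5)
(f + x)/(-149976 - 204237) + n = (-65202 - 227415)/(-149976 - 204237) + 16166316063/74396 = -292617/(-354213) + 16166316063/74396 = -292617*(-1/354213) + 16166316063/74396 = 32513/39357 + 16166316063/74396 = 636260120128639/2928003372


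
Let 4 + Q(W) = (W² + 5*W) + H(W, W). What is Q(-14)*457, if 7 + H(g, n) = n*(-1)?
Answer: 58953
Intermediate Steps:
H(g, n) = -7 - n (H(g, n) = -7 + n*(-1) = -7 - n)
Q(W) = -11 + W² + 4*W (Q(W) = -4 + ((W² + 5*W) + (-7 - W)) = -4 + (-7 + W² + 4*W) = -11 + W² + 4*W)
Q(-14)*457 = (-11 + (-14)² + 4*(-14))*457 = (-11 + 196 - 56)*457 = 129*457 = 58953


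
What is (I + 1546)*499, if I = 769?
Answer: 1155185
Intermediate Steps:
(I + 1546)*499 = (769 + 1546)*499 = 2315*499 = 1155185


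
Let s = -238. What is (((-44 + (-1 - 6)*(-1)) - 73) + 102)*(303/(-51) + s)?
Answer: 33176/17 ≈ 1951.5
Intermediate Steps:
(((-44 + (-1 - 6)*(-1)) - 73) + 102)*(303/(-51) + s) = (((-44 + (-1 - 6)*(-1)) - 73) + 102)*(303/(-51) - 238) = (((-44 - 7*(-1)) - 73) + 102)*(303*(-1/51) - 238) = (((-44 + 7) - 73) + 102)*(-101/17 - 238) = ((-37 - 73) + 102)*(-4147/17) = (-110 + 102)*(-4147/17) = -8*(-4147/17) = 33176/17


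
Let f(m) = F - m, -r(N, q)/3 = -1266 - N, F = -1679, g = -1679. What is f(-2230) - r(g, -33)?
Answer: 1790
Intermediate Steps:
r(N, q) = 3798 + 3*N (r(N, q) = -3*(-1266 - N) = 3798 + 3*N)
f(m) = -1679 - m
f(-2230) - r(g, -33) = (-1679 - 1*(-2230)) - (3798 + 3*(-1679)) = (-1679 + 2230) - (3798 - 5037) = 551 - 1*(-1239) = 551 + 1239 = 1790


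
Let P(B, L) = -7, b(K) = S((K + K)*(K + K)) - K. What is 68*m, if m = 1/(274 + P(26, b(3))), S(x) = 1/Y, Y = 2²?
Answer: 68/267 ≈ 0.25468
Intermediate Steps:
Y = 4
S(x) = ¼ (S(x) = 1/4 = ¼)
b(K) = ¼ - K
m = 1/267 (m = 1/(274 - 7) = 1/267 ≈ 0.0037453)
68*m = 68*(1/267) = 68/267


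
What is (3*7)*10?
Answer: 210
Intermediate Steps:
(3*7)*10 = 21*10 = 210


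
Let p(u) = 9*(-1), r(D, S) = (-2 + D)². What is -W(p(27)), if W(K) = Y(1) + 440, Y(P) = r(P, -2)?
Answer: -441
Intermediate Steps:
Y(P) = (-2 + P)²
p(u) = -9
W(K) = 441 (W(K) = (-2 + 1)² + 440 = (-1)² + 440 = 1 + 440 = 441)
-W(p(27)) = -1*441 = -441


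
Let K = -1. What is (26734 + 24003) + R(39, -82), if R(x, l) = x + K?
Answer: 50775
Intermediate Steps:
R(x, l) = -1 + x (R(x, l) = x - 1 = -1 + x)
(26734 + 24003) + R(39, -82) = (26734 + 24003) + (-1 + 39) = 50737 + 38 = 50775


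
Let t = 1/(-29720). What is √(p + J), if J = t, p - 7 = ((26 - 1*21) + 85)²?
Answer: √1790184489770/14860 ≈ 90.039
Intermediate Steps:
p = 8107 (p = 7 + ((26 - 1*21) + 85)² = 7 + ((26 - 21) + 85)² = 7 + (5 + 85)² = 7 + 90² = 7 + 8100 = 8107)
t = -1/29720 ≈ -3.3647e-5
J = -1/29720 ≈ -3.3647e-5
√(p + J) = √(8107 - 1/29720) = √(240940039/29720) = √1790184489770/14860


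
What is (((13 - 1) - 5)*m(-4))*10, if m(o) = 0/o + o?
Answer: -280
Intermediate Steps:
m(o) = o (m(o) = 0 + o = o)
(((13 - 1) - 5)*m(-4))*10 = (((13 - 1) - 5)*(-4))*10 = ((12 - 5)*(-4))*10 = (7*(-4))*10 = -28*10 = -280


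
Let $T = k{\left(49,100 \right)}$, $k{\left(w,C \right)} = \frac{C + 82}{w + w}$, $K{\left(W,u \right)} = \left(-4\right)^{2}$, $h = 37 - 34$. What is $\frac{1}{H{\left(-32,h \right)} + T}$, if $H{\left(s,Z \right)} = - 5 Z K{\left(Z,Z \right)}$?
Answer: $- \frac{7}{1667} \approx -0.0041992$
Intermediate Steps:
$h = 3$ ($h = 37 - 34 = 3$)
$K{\left(W,u \right)} = 16$
$k{\left(w,C \right)} = \frac{82 + C}{2 w}$
$H{\left(s,Z \right)} = - 80 Z$ ($H{\left(s,Z \right)} = - 5 Z 16 = - 80 Z$)
$T = \frac{13}{7}$ ($T = \frac{82 + 100}{2 \cdot 49} = \frac{1}{2} \cdot \frac{1}{49} \cdot 182 = \frac{13}{7} \approx 1.8571$)
$\frac{1}{H{\left(-32,h \right)} + T} = \frac{1}{\left(-80\right) 3 + \frac{13}{7}} = \frac{1}{-240 + \frac{13}{7}} = \frac{1}{- \frac{1667}{7}} = - \frac{7}{1667}$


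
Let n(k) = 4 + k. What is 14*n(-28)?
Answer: -336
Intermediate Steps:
14*n(-28) = 14*(4 - 28) = 14*(-24) = -336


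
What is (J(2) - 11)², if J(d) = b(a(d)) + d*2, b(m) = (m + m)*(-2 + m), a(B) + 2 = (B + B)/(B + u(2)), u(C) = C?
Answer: 1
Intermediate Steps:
a(B) = -2 + 2*B/(2 + B) (a(B) = -2 + (B + B)/(B + 2) = -2 + (2*B)/(2 + B) = -2 + 2*B/(2 + B))
b(m) = 2*m*(-2 + m) (b(m) = (2*m)*(-2 + m) = 2*m*(-2 + m))
J(d) = 2*d - 8*(-2 - 4/(2 + d))/(2 + d) (J(d) = 2*(-4/(2 + d))*(-2 - 4/(2 + d)) + d*2 = -8*(-2 - 4/(2 + d))/(2 + d) + 2*d = 2*d - 8*(-2 - 4/(2 + d))/(2 + d))
(J(2) - 11)² = (2*(32 + 8*2 + 2*(2 + 2)²)/(2 + 2)² - 11)² = (2*(32 + 16 + 2*4²)/4² - 11)² = (2*(1/16)*(32 + 16 + 2*16) - 11)² = (2*(1/16)*(32 + 16 + 32) - 11)² = (2*(1/16)*80 - 11)² = (10 - 11)² = (-1)² = 1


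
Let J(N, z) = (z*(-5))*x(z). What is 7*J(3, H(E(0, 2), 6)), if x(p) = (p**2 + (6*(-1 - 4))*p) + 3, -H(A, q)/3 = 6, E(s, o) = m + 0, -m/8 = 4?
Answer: 546210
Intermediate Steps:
m = -32 (m = -8*4 = -32)
E(s, o) = -32 (E(s, o) = -32 + 0 = -32)
H(A, q) = -18 (H(A, q) = -3*6 = -18)
x(p) = 3 + p**2 - 30*p (x(p) = (p**2 + (6*(-5))*p) + 3 = (p**2 - 30*p) + 3 = 3 + p**2 - 30*p)
J(N, z) = -5*z*(3 + z**2 - 30*z) (J(N, z) = (z*(-5))*(3 + z**2 - 30*z) = (-5*z)*(3 + z**2 - 30*z) = -5*z*(3 + z**2 - 30*z))
7*J(3, H(E(0, 2), 6)) = 7*(5*(-18)*(-3 - 1*(-18)**2 + 30*(-18))) = 7*(5*(-18)*(-3 - 1*324 - 540)) = 7*(5*(-18)*(-3 - 324 - 540)) = 7*(5*(-18)*(-867)) = 7*78030 = 546210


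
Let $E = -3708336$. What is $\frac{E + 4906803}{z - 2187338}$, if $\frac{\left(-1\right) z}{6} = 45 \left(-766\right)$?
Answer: $- \frac{1198467}{1980518} \approx -0.60513$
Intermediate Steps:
$z = 206820$ ($z = - 6 \cdot 45 \left(-766\right) = \left(-6\right) \left(-34470\right) = 206820$)
$\frac{E + 4906803}{z - 2187338} = \frac{-3708336 + 4906803}{206820 - 2187338} = \frac{1198467}{-1980518} = 1198467 \left(- \frac{1}{1980518}\right) = - \frac{1198467}{1980518}$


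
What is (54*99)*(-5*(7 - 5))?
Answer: -53460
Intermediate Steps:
(54*99)*(-5*(7 - 5)) = 5346*(-5*2) = 5346*(-10) = -53460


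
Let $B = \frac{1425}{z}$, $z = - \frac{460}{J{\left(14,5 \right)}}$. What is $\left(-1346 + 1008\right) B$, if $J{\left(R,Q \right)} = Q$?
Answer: $\frac{240825}{46} \approx 5235.3$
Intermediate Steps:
$z = -92$ ($z = - \frac{460}{5} = \left(-460\right) \frac{1}{5} = -92$)
$B = - \frac{1425}{92}$ ($B = \frac{1425}{-92} = 1425 \left(- \frac{1}{92}\right) = - \frac{1425}{92} \approx -15.489$)
$\left(-1346 + 1008\right) B = \left(-1346 + 1008\right) \left(- \frac{1425}{92}\right) = \left(-338\right) \left(- \frac{1425}{92}\right) = \frac{240825}{46}$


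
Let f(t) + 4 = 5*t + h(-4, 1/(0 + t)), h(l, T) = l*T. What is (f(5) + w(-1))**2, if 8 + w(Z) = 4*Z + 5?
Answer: 4356/25 ≈ 174.24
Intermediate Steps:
h(l, T) = T*l
f(t) = -4 - 4/t + 5*t (f(t) = -4 + (5*t - 4/(0 + t)) = -4 + (5*t - 4/t) = -4 + (-4/t + 5*t) = -4 - 4/t + 5*t)
w(Z) = -3 + 4*Z (w(Z) = -8 + (4*Z + 5) = -8 + (5 + 4*Z) = -3 + 4*Z)
(f(5) + w(-1))**2 = ((-4 - 4/5 + 5*5) + (-3 + 4*(-1)))**2 = ((-4 - 4*1/5 + 25) + (-3 - 4))**2 = ((-4 - 4/5 + 25) - 7)**2 = (101/5 - 7)**2 = (66/5)**2 = 4356/25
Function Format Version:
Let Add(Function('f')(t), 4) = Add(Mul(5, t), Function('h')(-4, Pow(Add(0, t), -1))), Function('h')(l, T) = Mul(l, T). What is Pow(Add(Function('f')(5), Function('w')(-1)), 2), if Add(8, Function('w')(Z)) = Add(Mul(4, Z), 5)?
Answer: Rational(4356, 25) ≈ 174.24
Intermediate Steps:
Function('h')(l, T) = Mul(T, l)
Function('f')(t) = Add(-4, Mul(-4, Pow(t, -1)), Mul(5, t)) (Function('f')(t) = Add(-4, Add(Mul(5, t), Mul(Pow(Add(0, t), -1), -4))) = Add(-4, Add(Mul(5, t), Mul(Pow(t, -1), -4))) = Add(-4, Add(Mul(5, t), Mul(-4, Pow(t, -1)))) = Add(-4, Add(Mul(-4, Pow(t, -1)), Mul(5, t))) = Add(-4, Mul(-4, Pow(t, -1)), Mul(5, t)))
Function('w')(Z) = Add(-3, Mul(4, Z)) (Function('w')(Z) = Add(-8, Add(Mul(4, Z), 5)) = Add(-8, Add(5, Mul(4, Z))) = Add(-3, Mul(4, Z)))
Pow(Add(Function('f')(5), Function('w')(-1)), 2) = Pow(Add(Add(-4, Mul(-4, Pow(5, -1)), Mul(5, 5)), Add(-3, Mul(4, -1))), 2) = Pow(Add(Add(-4, Mul(-4, Rational(1, 5)), 25), Add(-3, -4)), 2) = Pow(Add(Add(-4, Rational(-4, 5), 25), -7), 2) = Pow(Add(Rational(101, 5), -7), 2) = Pow(Rational(66, 5), 2) = Rational(4356, 25)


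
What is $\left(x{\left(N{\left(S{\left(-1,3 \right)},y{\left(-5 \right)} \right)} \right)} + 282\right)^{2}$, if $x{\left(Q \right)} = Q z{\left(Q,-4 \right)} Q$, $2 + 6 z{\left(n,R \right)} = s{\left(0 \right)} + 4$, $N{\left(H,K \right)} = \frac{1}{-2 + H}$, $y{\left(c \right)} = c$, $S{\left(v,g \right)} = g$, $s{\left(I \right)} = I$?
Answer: $\frac{717409}{9} \approx 79712.0$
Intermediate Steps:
$z{\left(n,R \right)} = \frac{1}{3}$ ($z{\left(n,R \right)} = - \frac{1}{3} + \frac{0 + 4}{6} = - \frac{1}{3} + \frac{1}{6} \cdot 4 = - \frac{1}{3} + \frac{2}{3} = \frac{1}{3}$)
$x{\left(Q \right)} = \frac{Q^{2}}{3}$ ($x{\left(Q \right)} = Q \frac{1}{3} Q = \frac{Q}{3} Q = \frac{Q^{2}}{3}$)
$\left(x{\left(N{\left(S{\left(-1,3 \right)},y{\left(-5 \right)} \right)} \right)} + 282\right)^{2} = \left(\frac{\left(\frac{1}{-2 + 3}\right)^{2}}{3} + 282\right)^{2} = \left(\frac{\left(1^{-1}\right)^{2}}{3} + 282\right)^{2} = \left(\frac{1^{2}}{3} + 282\right)^{2} = \left(\frac{1}{3} \cdot 1 + 282\right)^{2} = \left(\frac{1}{3} + 282\right)^{2} = \left(\frac{847}{3}\right)^{2} = \frac{717409}{9}$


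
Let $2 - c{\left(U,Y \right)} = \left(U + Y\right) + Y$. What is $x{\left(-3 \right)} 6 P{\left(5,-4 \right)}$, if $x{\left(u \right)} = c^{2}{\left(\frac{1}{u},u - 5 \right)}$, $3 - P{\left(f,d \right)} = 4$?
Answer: $- \frac{6050}{3} \approx -2016.7$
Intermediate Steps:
$c{\left(U,Y \right)} = 2 - U - 2 Y$ ($c{\left(U,Y \right)} = 2 - \left(\left(U + Y\right) + Y\right) = 2 - \left(U + 2 Y\right) = 2 - U - 2 Y$)
$P{\left(f,d \right)} = -1$ ($P{\left(f,d \right)} = 3 - 4 = -1$)
$x{\left(u \right)} = \left(12 - \frac{1}{u} - 2 u\right)^{2}$ ($x{\left(u \right)} = \left(2 - \frac{1}{u} - 2 \left(u - 5\right)\right)^{2} = \left(2 - \frac{1}{u} - 2 \left(-5 + u\right)\right)^{2} = \left(2 - \frac{1}{u} - \left(-10 + 2 u\right)\right)^{2} = \left(12 - \frac{1}{u} - 2 u\right)^{2}$)
$x{\left(-3 \right)} 6 P{\left(5,-4 \right)} = \frac{\left(1 + 2 \left(-3\right) \left(-6 - 3\right)\right)^{2}}{9} \cdot 6 \left(-1\right) = \frac{\left(1 + 2 \left(-3\right) \left(-9\right)\right)^{2}}{9} \cdot 6 \left(-1\right) = \frac{\left(1 + 54\right)^{2}}{9} \cdot 6 \left(-1\right) = \frac{55^{2}}{9} \cdot 6 \left(-1\right) = \frac{1}{9} \cdot 3025 \cdot 6 \left(-1\right) = \frac{3025}{9} \cdot 6 \left(-1\right) = \frac{6050}{3} \left(-1\right) = - \frac{6050}{3}$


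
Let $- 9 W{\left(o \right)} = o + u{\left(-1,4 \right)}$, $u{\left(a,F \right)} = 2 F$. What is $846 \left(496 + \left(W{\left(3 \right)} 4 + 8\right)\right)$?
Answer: $422248$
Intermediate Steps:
$W{\left(o \right)} = - \frac{8}{9} - \frac{o}{9}$ ($W{\left(o \right)} = - \frac{o + 2 \cdot 4}{9} = - \frac{o + 8}{9} = - \frac{8 + o}{9} = - \frac{8}{9} - \frac{o}{9}$)
$846 \left(496 + \left(W{\left(3 \right)} 4 + 8\right)\right) = 846 \left(496 + \left(\left(- \frac{8}{9} - \frac{1}{3}\right) 4 + 8\right)\right) = 846 \left(496 + \left(\left(- \frac{11}{9}\right) 4 + 8\right)\right) = 846 \left(496 + \left(- \frac{44}{9} + 8\right)\right) = 846 \left(496 + \frac{28}{9}\right) = 846 \cdot \frac{4492}{9} = 422248$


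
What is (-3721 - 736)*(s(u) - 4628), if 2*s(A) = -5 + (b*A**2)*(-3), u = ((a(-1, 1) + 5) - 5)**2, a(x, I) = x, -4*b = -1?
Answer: 165118479/8 ≈ 2.0640e+7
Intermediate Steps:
b = 1/4 (b = -1/4*(-1) = 1/4 ≈ 0.25000)
u = 1 (u = ((-1 + 5) - 5)**2 = (4 - 5)**2 = (-1)**2 = 1)
s(A) = -5/2 - 3*A**2/8 (s(A) = (-5 + (A**2/4)*(-3))/2 = (-5 - 3*A**2/4)/2 = -5/2 - 3*A**2/8)
(-3721 - 736)*(s(u) - 4628) = (-3721 - 736)*((-5/2 - 3/8*1**2) - 4628) = -4457*((-5/2 - 3/8*1) - 4628) = -4457*((-5/2 - 3/8) - 4628) = -4457*(-23/8 - 4628) = -4457*(-37047/8) = 165118479/8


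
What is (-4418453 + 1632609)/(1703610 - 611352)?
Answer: -1392922/546129 ≈ -2.5505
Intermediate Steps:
(-4418453 + 1632609)/(1703610 - 611352) = -2785844/1092258 = -2785844*1/1092258 = -1392922/546129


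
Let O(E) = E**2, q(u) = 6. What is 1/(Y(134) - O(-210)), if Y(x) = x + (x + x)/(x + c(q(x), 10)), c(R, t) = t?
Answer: -36/1582709 ≈ -2.2746e-5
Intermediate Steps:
Y(x) = x + 2*x/(10 + x) (Y(x) = x + (x + x)/(x + 10) = x + (2*x)/(10 + x) = x + 2*x/(10 + x))
1/(Y(134) - O(-210)) = 1/(134*(12 + 134)/(10 + 134) - 1*(-210)**2) = 1/(134*146/144 - 1*44100) = 1/(134*(1/144)*146 - 44100) = 1/(4891/36 - 44100) = 1/(-1582709/36) = -36/1582709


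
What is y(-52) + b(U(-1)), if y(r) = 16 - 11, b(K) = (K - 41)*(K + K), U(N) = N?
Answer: 89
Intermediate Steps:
b(K) = 2*K*(-41 + K) (b(K) = (-41 + K)*(2*K) = 2*K*(-41 + K))
y(r) = 5
y(-52) + b(U(-1)) = 5 + 2*(-1)*(-41 - 1) = 5 + 2*(-1)*(-42) = 5 + 84 = 89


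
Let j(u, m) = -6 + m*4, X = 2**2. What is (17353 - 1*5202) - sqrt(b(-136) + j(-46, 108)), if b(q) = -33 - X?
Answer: 12151 - sqrt(389) ≈ 12131.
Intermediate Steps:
X = 4
j(u, m) = -6 + 4*m
b(q) = -37 (b(q) = -33 - 1*4 = -33 - 4 = -37)
(17353 - 1*5202) - sqrt(b(-136) + j(-46, 108)) = (17353 - 1*5202) - sqrt(-37 + (-6 + 4*108)) = (17353 - 5202) - sqrt(-37 + (-6 + 432)) = 12151 - sqrt(-37 + 426) = 12151 - sqrt(389)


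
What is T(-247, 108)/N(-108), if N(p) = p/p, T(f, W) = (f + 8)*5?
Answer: -1195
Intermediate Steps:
T(f, W) = 40 + 5*f (T(f, W) = (8 + f)*5 = 40 + 5*f)
N(p) = 1
T(-247, 108)/N(-108) = (40 + 5*(-247))/1 = (40 - 1235)*1 = -1195*1 = -1195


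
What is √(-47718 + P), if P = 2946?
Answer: 2*I*√11193 ≈ 211.59*I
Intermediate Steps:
√(-47718 + P) = √(-47718 + 2946) = √(-44772) = 2*I*√11193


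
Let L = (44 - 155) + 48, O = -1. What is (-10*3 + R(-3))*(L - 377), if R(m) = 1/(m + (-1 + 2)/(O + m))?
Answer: 173360/13 ≈ 13335.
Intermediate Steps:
L = -63 (L = -111 + 48 = -63)
R(m) = 1/(m + 1/(-1 + m)) (R(m) = 1/(m + (-1 + 2)/(-1 + m)) = 1/(m + 1/(-1 + m)))
(-10*3 + R(-3))*(L - 377) = (-10*3 + (-1 - 3)/(1 + (-3)² - 1*(-3)))*(-63 - 377) = (-30 - 4/(1 + 9 + 3))*(-440) = (-30 - 4/13)*(-440) = -394/13*(-440) = 173360/13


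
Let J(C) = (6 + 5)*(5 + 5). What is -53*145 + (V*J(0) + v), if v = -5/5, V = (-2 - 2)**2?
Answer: -5926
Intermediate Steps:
V = 16 (V = (-4)**2 = 16)
v = -1 (v = -5*1/5 = -1)
J(C) = 110 (J(C) = 11*10 = 110)
-53*145 + (V*J(0) + v) = -53*145 + (16*110 - 1) = -7685 + (1760 - 1) = -7685 + 1759 = -5926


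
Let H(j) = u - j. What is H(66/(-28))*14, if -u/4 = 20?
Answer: -1087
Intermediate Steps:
u = -80 (u = -4*20 = -80)
H(j) = -80 - j
H(66/(-28))*14 = (-80 - 66/(-28))*14 = (-80 - 66*(-1)/28)*14 = (-80 - 1*(-33/14))*14 = (-80 + 33/14)*14 = -1087/14*14 = -1087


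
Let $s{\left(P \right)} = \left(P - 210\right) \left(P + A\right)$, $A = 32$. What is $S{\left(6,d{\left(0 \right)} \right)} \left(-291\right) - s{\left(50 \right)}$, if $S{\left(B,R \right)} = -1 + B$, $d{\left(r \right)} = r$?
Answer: $11665$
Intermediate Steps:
$s{\left(P \right)} = \left(-210 + P\right) \left(32 + P\right)$ ($s{\left(P \right)} = \left(P - 210\right) \left(P + 32\right) = \left(-210 + P\right) \left(32 + P\right)$)
$S{\left(6,d{\left(0 \right)} \right)} \left(-291\right) - s{\left(50 \right)} = \left(-1 + 6\right) \left(-291\right) - \left(-6720 + 50^{2} - 8900\right) = 5 \left(-291\right) - \left(-6720 + 2500 - 8900\right) = -1455 - -13120 = -1455 + 13120 = 11665$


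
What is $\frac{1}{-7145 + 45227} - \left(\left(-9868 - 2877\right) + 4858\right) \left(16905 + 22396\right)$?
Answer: $\frac{11804162798935}{38082} \approx 3.0997 \cdot 10^{8}$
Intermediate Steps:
$\frac{1}{-7145 + 45227} - \left(\left(-9868 - 2877\right) + 4858\right) \left(16905 + 22396\right) = \frac{1}{38082} - \left(\left(-9868 - 2877\right) + 4858\right) 39301 = \frac{1}{38082} - \left(-12745 + 4858\right) 39301 = \frac{1}{38082} - \left(-7887\right) 39301 = \frac{1}{38082} - -309966987 = \frac{1}{38082} + 309966987 = \frac{11804162798935}{38082}$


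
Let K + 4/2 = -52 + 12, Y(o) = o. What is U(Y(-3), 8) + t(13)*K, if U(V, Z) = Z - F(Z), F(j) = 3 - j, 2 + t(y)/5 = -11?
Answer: 2743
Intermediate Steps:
t(y) = -65 (t(y) = -10 + 5*(-11) = -10 - 55 = -65)
K = -42 (K = -2 + (-52 + 12) = -2 - 40 = -42)
U(V, Z) = -3 + 2*Z (U(V, Z) = Z - (3 - Z) = Z + (-3 + Z) = -3 + 2*Z)
U(Y(-3), 8) + t(13)*K = (-3 + 2*8) - 65*(-42) = (-3 + 16) + 2730 = 13 + 2730 = 2743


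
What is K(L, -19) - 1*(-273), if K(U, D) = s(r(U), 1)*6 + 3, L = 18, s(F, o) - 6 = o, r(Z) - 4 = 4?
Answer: 318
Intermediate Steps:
r(Z) = 8 (r(Z) = 4 + 4 = 8)
s(F, o) = 6 + o
K(U, D) = 45 (K(U, D) = (6 + 1)*6 + 3 = 7*6 + 3 = 42 + 3 = 45)
K(L, -19) - 1*(-273) = 45 - 1*(-273) = 45 + 273 = 318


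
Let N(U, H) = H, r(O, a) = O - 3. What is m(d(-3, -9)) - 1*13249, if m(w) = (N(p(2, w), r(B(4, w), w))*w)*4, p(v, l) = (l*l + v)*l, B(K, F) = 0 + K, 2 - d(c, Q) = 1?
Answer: -13245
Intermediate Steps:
d(c, Q) = 1 (d(c, Q) = 2 - 1*1 = 2 - 1 = 1)
B(K, F) = K
p(v, l) = l*(v + l²) (p(v, l) = (l² + v)*l = (v + l²)*l = l*(v + l²))
r(O, a) = -3 + O
m(w) = 4*w (m(w) = ((-3 + 4)*w)*4 = (1*w)*4 = w*4 = 4*w)
m(d(-3, -9)) - 1*13249 = 4*1 - 1*13249 = 4 - 13249 = -13245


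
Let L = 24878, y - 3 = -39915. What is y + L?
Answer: -15034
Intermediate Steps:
y = -39912 (y = 3 - 39915 = -39912)
y + L = -39912 + 24878 = -15034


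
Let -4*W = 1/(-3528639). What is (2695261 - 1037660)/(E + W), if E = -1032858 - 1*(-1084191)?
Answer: 23396302140156/724542503149 ≈ 32.291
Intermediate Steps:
E = 51333 (E = -1032858 + 1084191 = 51333)
W = 1/14114556 (W = -¼/(-3528639) = -¼*(-1/3528639) = 1/14114556 ≈ 7.0849e-8)
(2695261 - 1037660)/(E + W) = (2695261 - 1037660)/(51333 + 1/14114556) = 1657601/(724542503149/14114556) = 1657601*(14114556/724542503149) = 23396302140156/724542503149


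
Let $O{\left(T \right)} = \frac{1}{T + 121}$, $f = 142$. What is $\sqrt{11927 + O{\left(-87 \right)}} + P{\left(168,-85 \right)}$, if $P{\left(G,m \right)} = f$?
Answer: $142 + \frac{\sqrt{13787646}}{34} \approx 251.21$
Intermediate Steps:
$P{\left(G,m \right)} = 142$
$O{\left(T \right)} = \frac{1}{121 + T}$
$\sqrt{11927 + O{\left(-87 \right)}} + P{\left(168,-85 \right)} = \sqrt{11927 + \frac{1}{121 - 87}} + 142 = \sqrt{11927 + \frac{1}{34}} + 142 = \sqrt{\frac{405519}{34}} + 142 = \frac{\sqrt{13787646}}{34} + 142 = 142 + \frac{\sqrt{13787646}}{34}$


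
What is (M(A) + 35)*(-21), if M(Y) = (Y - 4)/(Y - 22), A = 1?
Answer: -738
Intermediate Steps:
M(Y) = (-4 + Y)/(-22 + Y)
(M(A) + 35)*(-21) = ((-4 + 1)/(-22 + 1) + 35)*(-21) = (-3/(-21) + 35)*(-21) = (-1/21*(-3) + 35)*(-21) = (⅐ + 35)*(-21) = (246/7)*(-21) = -738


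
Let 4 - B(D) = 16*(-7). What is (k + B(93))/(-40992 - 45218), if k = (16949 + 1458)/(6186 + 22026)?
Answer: -3290999/2432156520 ≈ -0.0013531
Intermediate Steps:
B(D) = 116 (B(D) = 4 - 16*(-7) = 4 - 1*(-112) = 4 + 112 = 116)
k = 18407/28212 ≈ 0.65245
(k + B(93))/(-40992 - 45218) = (18407/28212 + 116)/(-40992 - 45218) = (3290999/28212)/(-86210) = (3290999/28212)*(-1/86210) = -3290999/2432156520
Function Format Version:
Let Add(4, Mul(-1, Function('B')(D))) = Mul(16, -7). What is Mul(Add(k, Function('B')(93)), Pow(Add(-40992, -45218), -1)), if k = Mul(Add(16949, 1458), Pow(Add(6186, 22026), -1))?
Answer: Rational(-3290999, 2432156520) ≈ -0.0013531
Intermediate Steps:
Function('B')(D) = 116 (Function('B')(D) = Add(4, Mul(-1, Mul(16, -7))) = Add(4, Mul(-1, -112)) = Add(4, 112) = 116)
k = Rational(18407, 28212) (k = Mul(18407, Pow(28212, -1)) = Mul(18407, Rational(1, 28212)) = Rational(18407, 28212) ≈ 0.65245)
Mul(Add(k, Function('B')(93)), Pow(Add(-40992, -45218), -1)) = Mul(Add(Rational(18407, 28212), 116), Pow(Add(-40992, -45218), -1)) = Mul(Rational(3290999, 28212), Pow(-86210, -1)) = Mul(Rational(3290999, 28212), Rational(-1, 86210)) = Rational(-3290999, 2432156520)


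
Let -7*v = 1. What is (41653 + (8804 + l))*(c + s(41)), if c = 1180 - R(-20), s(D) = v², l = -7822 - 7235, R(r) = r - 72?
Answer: 2206446600/49 ≈ 4.5030e+7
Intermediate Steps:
v = -⅐ (v = -⅐*1 = -⅐ ≈ -0.14286)
R(r) = -72 + r
l = -15057
s(D) = 1/49 (s(D) = (-⅐)² = 1/49)
c = 1272 (c = 1180 - (-72 - 20) = 1180 - 1*(-92) = 1180 + 92 = 1272)
(41653 + (8804 + l))*(c + s(41)) = (41653 + (8804 - 15057))*(1272 + 1/49) = (41653 - 6253)*(62329/49) = 35400*(62329/49) = 2206446600/49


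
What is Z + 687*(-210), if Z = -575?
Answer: -144845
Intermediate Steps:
Z + 687*(-210) = -575 + 687*(-210) = -575 - 144270 = -144845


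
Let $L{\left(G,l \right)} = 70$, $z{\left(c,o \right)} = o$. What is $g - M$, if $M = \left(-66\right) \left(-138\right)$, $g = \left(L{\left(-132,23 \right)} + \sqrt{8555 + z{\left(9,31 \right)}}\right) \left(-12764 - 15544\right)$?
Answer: $-1990668 - 254772 \sqrt{106} \approx -4.6137 \cdot 10^{6}$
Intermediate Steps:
$g = -1981560 - 254772 \sqrt{106}$ ($g = \left(70 + \sqrt{8555 + 31}\right) \left(-12764 - 15544\right) = \left(70 + \sqrt{8586}\right) \left(-28308\right) = \left(70 + 9 \sqrt{106}\right) \left(-28308\right) = -1981560 - 254772 \sqrt{106} \approx -4.6046 \cdot 10^{6}$)
$M = 9108$
$g - M = \left(-1981560 - 254772 \sqrt{106}\right) - 9108 = -1990668 - 254772 \sqrt{106}$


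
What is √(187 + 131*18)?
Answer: √2545 ≈ 50.448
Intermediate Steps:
√(187 + 131*18) = √(187 + 2358) = √2545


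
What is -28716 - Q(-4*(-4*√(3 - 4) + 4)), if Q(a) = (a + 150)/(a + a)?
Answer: -918853/32 + 75*I/32 ≈ -28714.0 + 2.3438*I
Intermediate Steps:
Q(a) = (150 + a)/(2*a) (Q(a) = (150 + a)/((2*a)) = (150 + a)*(1/(2*a)) = (150 + a)/(2*a))
-28716 - Q(-4*(-4*√(3 - 4) + 4)) = -28716 - (150 - 4*(-4*√(3 - 4) + 4))/(2*((-4*(-4*√(3 - 4) + 4)))) = -28716 - (150 - 4*(-4*I + 4))/(2*((-4*(-4*I + 4)))) = -28716 - (150 - 4*(4 - 4*I))/(2*((-4*(4 - 4*I)))) = -28716 - (150 + (-16 + 16*I))/(2*(-16 + 16*I)) = -28716 - (-16 - 16*I)/512*(134 + 16*I)/2 = -28716 - (-16 - 16*I)*(134 + 16*I)/1024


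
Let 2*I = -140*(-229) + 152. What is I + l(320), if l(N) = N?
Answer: 16426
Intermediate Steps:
I = 16106 (I = (-140*(-229) + 152)/2 = (32060 + 152)/2 = (½)*32212 = 16106)
I + l(320) = 16106 + 320 = 16426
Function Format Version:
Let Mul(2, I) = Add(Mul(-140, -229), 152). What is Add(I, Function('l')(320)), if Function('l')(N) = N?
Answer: 16426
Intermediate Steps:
I = 16106 (I = Mul(Rational(1, 2), Add(Mul(-140, -229), 152)) = Mul(Rational(1, 2), Add(32060, 152)) = Mul(Rational(1, 2), 32212) = 16106)
Add(I, Function('l')(320)) = Add(16106, 320) = 16426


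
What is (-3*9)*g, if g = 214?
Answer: -5778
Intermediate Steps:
(-3*9)*g = -3*9*214 = -27*214 = -5778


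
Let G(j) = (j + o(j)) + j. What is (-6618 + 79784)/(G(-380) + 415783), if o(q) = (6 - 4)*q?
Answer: 73166/414263 ≈ 0.17662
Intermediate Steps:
o(q) = 2*q
G(j) = 4*j (G(j) = (j + 2*j) + j = 3*j + j = 4*j)
(-6618 + 79784)/(G(-380) + 415783) = (-6618 + 79784)/(4*(-380) + 415783) = 73166/(-1520 + 415783) = 73166/414263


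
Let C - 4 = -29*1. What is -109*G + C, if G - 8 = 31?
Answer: -4276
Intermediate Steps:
C = -25 (C = 4 - 29*1 = 4 - 29 = -25)
G = 39 (G = 8 + 31 = 39)
-109*G + C = -109*39 - 25 = -4251 - 25 = -4276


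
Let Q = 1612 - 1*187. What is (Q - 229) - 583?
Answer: 613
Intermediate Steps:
Q = 1425 (Q = 1612 - 187 = 1425)
(Q - 229) - 583 = (1425 - 229) - 583 = 1196 - 583 = 613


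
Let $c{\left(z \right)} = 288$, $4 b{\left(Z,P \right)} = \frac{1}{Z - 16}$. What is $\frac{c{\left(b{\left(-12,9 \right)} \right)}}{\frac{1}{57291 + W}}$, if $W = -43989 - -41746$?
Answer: $15853824$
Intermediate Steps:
$b{\left(Z,P \right)} = \frac{1}{4 \left(-16 + Z\right)}$ ($b{\left(Z,P \right)} = \frac{1}{4 \left(Z - 16\right)} = \frac{1}{4 \left(-16 + Z\right)}$)
$W = -2243$ ($W = -43989 + 41746 = -2243$)
$\frac{c{\left(b{\left(-12,9 \right)} \right)}}{\frac{1}{57291 + W}} = \frac{288}{\frac{1}{57291 - 2243}} = \frac{288}{\frac{1}{55048}} = 288 \frac{1}{\frac{1}{55048}} = 288 \cdot 55048 = 15853824$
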